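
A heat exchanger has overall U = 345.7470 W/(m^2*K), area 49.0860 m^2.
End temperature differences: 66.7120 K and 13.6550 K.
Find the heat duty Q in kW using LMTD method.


LMTD = 33.4475 K
Q = 345.7470 * 49.0860 * 33.4475 = 567648.0543 W = 567.6481 kW

567.6481 kW


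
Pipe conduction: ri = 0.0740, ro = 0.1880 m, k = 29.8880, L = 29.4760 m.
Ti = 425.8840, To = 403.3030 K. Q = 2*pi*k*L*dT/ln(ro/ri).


dT = 22.5810 K
ln(ro/ri) = 0.9324
Q = 2*pi*29.8880*29.4760*22.5810 / 0.9324 = 134059.3010 W

134059.3010 W


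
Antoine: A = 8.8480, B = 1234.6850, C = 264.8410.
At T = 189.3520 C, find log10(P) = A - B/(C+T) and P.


C+T = 454.1930
B/(C+T) = 2.7184
log10(P) = 8.8480 - 2.7184 = 6.1296
P = 10^6.1296 = 1347674.9039 mmHg

1347674.9039 mmHg


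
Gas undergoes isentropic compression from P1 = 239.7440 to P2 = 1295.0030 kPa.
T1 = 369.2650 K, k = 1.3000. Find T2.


(k-1)/k = 0.2308
(P2/P1)^exp = 1.4759
T2 = 369.2650 * 1.4759 = 544.9817 K

544.9817 K


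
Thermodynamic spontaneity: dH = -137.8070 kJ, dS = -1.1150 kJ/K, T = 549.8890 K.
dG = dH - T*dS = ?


T*dS = 549.8890 * -1.1150 = -613.1262 kJ
dG = -137.8070 + 613.1262 = 475.3192 kJ (non-spontaneous)

dG = 475.3192 kJ, non-spontaneous


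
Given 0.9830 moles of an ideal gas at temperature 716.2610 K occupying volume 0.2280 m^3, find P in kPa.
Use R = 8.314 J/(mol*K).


P = nRT/V = 0.9830 * 8.314 * 716.2610 / 0.2280
= 5853.7591 / 0.2280 = 25674.3818 Pa = 25.6744 kPa

25.6744 kPa


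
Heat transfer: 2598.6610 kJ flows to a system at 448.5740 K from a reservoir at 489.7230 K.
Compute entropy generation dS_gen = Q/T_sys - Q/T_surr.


dS_sys = 2598.6610/448.5740 = 5.7932 kJ/K
dS_surr = -2598.6610/489.7230 = -5.3064 kJ/K
dS_gen = 5.7932 - 5.3064 = 0.4868 kJ/K (irreversible)

dS_gen = 0.4868 kJ/K, irreversible


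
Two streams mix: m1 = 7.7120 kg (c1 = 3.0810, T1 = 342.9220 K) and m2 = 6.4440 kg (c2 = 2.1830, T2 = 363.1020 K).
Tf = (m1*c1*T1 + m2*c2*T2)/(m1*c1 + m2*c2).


num = 13255.9045
den = 37.8279
Tf = 350.4264 K

350.4264 K


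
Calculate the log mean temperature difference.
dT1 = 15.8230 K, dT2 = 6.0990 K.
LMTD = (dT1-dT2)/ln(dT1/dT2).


dT1/dT2 = 2.5944
ln(dT1/dT2) = 0.9533
LMTD = 9.7240 / 0.9533 = 10.1999 K

10.1999 K


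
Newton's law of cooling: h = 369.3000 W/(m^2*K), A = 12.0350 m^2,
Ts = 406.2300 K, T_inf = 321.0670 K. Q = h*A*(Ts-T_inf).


dT = 85.1630 K
Q = 369.3000 * 12.0350 * 85.1630 = 378509.1252 W

378509.1252 W


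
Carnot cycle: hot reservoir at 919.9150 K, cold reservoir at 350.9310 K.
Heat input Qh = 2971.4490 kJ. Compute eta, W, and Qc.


eta = 1 - 350.9310/919.9150 = 0.6185
W = 0.6185 * 2971.4490 = 1837.8947 kJ
Qc = 2971.4490 - 1837.8947 = 1133.5543 kJ

eta = 61.8518%, W = 1837.8947 kJ, Qc = 1133.5543 kJ


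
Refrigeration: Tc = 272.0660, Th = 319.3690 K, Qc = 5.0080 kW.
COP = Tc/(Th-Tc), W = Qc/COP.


COP = 272.0660 / 47.3030 = 5.7516
W = 5.0080 / 5.7516 = 0.8707 kW

COP = 5.7516, W = 0.8707 kW


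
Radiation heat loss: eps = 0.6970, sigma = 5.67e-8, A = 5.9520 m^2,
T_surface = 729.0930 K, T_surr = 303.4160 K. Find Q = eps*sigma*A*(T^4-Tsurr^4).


T^4 = 2.8257e+11
Tsurr^4 = 8.4753e+09
Q = 0.6970 * 5.67e-8 * 5.9520 * 2.7410e+11 = 64474.0975 W

64474.0975 W


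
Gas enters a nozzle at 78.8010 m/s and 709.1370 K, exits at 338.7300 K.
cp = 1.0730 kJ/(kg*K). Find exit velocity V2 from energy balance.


dT = 370.4070 K
2*cp*1000*dT = 794893.4220
V1^2 = 6209.5976
V2 = sqrt(801103.0196) = 895.0436 m/s

895.0436 m/s


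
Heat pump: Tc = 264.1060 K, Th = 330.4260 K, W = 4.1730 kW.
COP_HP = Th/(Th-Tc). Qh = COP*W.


COP = 330.4260 / 66.3200 = 4.9823
Qh = 4.9823 * 4.1730 = 20.7911 kW

COP = 4.9823, Qh = 20.7911 kW


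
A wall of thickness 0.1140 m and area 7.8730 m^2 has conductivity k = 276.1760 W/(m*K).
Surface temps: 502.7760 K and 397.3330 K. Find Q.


dT = 105.4430 K
Q = 276.1760 * 7.8730 * 105.4430 / 0.1140 = 2011125.1127 W

2011125.1127 W


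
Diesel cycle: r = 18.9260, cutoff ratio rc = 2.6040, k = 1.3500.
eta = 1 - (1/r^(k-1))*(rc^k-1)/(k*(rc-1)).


r^(k-1) = 2.7988
rc^k = 3.6401
eta = 0.5644 = 56.4373%

56.4373%


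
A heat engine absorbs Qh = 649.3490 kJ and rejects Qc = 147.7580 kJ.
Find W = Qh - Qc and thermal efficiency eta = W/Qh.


W = 649.3490 - 147.7580 = 501.5910 kJ
eta = 501.5910 / 649.3490 = 0.7725 = 77.2452%

W = 501.5910 kJ, eta = 77.2452%


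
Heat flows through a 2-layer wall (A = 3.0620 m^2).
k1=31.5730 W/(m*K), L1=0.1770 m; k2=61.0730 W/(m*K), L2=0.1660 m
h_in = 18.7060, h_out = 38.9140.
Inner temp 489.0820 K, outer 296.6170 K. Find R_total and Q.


R_conv_in = 1/(18.7060*3.0620) = 0.0175
R_1 = 0.1770/(31.5730*3.0620) = 0.0018
R_2 = 0.1660/(61.0730*3.0620) = 0.0009
R_conv_out = 1/(38.9140*3.0620) = 0.0084
R_total = 0.0286 K/W
Q = 192.4650 / 0.0286 = 6736.6696 W

R_total = 0.0286 K/W, Q = 6736.6696 W


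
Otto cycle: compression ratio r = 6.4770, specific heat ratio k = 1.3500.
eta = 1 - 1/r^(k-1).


r^(k-1) = 1.9230
eta = 1 - 1/1.9230 = 0.4800 = 47.9981%

47.9981%


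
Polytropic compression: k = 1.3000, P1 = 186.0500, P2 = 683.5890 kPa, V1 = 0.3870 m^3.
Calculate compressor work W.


(k-1)/k = 0.2308
(P2/P1)^exp = 1.3503
W = 4.3333 * 186.0500 * 0.3870 * (1.3503 - 1) = 109.2884 kJ

109.2884 kJ


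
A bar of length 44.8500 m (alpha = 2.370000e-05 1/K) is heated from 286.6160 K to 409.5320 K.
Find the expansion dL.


dT = 122.9160 K
dL = 2.370000e-05 * 44.8500 * 122.9160 = 0.130653 m
L_final = 44.980653 m

dL = 0.130653 m


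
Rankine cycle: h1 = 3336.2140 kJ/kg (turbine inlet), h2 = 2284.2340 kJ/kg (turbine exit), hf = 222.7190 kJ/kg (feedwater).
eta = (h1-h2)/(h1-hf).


W = 1051.9800 kJ/kg
Q_in = 3113.4950 kJ/kg
eta = 0.3379 = 33.7878%

eta = 33.7878%


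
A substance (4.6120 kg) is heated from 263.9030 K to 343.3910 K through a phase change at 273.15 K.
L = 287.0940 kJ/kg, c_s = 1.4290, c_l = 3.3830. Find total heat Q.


Q1 (sensible, solid) = 4.6120 * 1.4290 * 9.2470 = 60.9428 kJ
Q2 (latent) = 4.6120 * 287.0940 = 1324.0775 kJ
Q3 (sensible, liquid) = 4.6120 * 3.3830 * 70.2410 = 1095.9279 kJ
Q_total = 2480.9482 kJ

2480.9482 kJ


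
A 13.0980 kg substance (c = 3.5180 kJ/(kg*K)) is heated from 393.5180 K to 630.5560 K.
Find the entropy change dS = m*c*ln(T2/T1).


T2/T1 = 1.6024
ln(T2/T1) = 0.4715
dS = 13.0980 * 3.5180 * 0.4715 = 21.7250 kJ/K

21.7250 kJ/K


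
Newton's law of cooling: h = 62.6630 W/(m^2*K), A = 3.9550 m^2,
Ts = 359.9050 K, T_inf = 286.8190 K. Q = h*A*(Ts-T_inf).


dT = 73.0860 K
Q = 62.6630 * 3.9550 * 73.0860 = 18113.0616 W

18113.0616 W


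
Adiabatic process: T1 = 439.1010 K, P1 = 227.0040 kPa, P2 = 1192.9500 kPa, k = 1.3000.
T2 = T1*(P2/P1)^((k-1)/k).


(k-1)/k = 0.2308
(P2/P1)^exp = 1.4665
T2 = 439.1010 * 1.4665 = 643.9529 K

643.9529 K


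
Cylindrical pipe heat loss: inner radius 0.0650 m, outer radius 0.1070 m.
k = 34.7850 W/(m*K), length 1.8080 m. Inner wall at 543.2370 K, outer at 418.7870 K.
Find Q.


dT = 124.4500 K
ln(ro/ri) = 0.4984
Q = 2*pi*34.7850*1.8080*124.4500 / 0.4984 = 98662.2357 W

98662.2357 W


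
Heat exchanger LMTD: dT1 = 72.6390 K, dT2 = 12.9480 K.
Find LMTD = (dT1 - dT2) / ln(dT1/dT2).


dT1/dT2 = 5.6101
ln(dT1/dT2) = 1.7246
LMTD = 59.6910 / 1.7246 = 34.6123 K

34.6123 K


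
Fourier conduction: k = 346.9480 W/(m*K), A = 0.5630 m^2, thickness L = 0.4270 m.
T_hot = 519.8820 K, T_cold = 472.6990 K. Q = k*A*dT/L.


dT = 47.1830 K
Q = 346.9480 * 0.5630 * 47.1830 / 0.4270 = 21583.9268 W

21583.9268 W


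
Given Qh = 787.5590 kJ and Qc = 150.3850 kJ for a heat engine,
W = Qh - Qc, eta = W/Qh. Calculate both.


W = 787.5590 - 150.3850 = 637.1740 kJ
eta = 637.1740 / 787.5590 = 0.8090 = 80.9049%

W = 637.1740 kJ, eta = 80.9049%


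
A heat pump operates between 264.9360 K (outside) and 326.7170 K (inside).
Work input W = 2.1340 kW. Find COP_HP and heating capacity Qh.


COP = 326.7170 / 61.7810 = 5.2883
Qh = 5.2883 * 2.1340 = 11.2853 kW

COP = 5.2883, Qh = 11.2853 kW


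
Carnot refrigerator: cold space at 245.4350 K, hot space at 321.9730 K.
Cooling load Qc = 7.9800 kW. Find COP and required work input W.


COP = 245.4350 / 76.5380 = 3.2067
W = 7.9800 / 3.2067 = 2.4885 kW

COP = 3.2067, W = 2.4885 kW


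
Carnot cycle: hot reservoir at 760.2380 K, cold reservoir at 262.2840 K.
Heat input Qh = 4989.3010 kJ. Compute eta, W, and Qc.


eta = 1 - 262.2840/760.2380 = 0.6550
W = 0.6550 * 4989.3010 = 3267.9798 kJ
Qc = 4989.3010 - 3267.9798 = 1721.3212 kJ

eta = 65.4998%, W = 3267.9798 kJ, Qc = 1721.3212 kJ


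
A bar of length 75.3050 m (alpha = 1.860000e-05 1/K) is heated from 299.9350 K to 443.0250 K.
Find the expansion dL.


dT = 143.0900 K
dL = 1.860000e-05 * 75.3050 * 143.0900 = 0.200422 m
L_final = 75.505422 m

dL = 0.200422 m


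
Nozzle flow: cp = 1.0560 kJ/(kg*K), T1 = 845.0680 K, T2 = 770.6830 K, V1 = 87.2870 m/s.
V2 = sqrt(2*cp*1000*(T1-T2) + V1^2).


dT = 74.3850 K
2*cp*1000*dT = 157101.1200
V1^2 = 7619.0204
V2 = sqrt(164720.1404) = 405.8573 m/s

405.8573 m/s


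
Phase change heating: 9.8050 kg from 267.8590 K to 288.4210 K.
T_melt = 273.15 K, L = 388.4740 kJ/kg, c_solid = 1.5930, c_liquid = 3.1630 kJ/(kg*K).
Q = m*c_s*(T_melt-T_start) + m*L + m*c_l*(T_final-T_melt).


Q1 (sensible, solid) = 9.8050 * 1.5930 * 5.2910 = 82.6421 kJ
Q2 (latent) = 9.8050 * 388.4740 = 3808.9876 kJ
Q3 (sensible, liquid) = 9.8050 * 3.1630 * 15.2710 = 473.6028 kJ
Q_total = 4365.2324 kJ

4365.2324 kJ


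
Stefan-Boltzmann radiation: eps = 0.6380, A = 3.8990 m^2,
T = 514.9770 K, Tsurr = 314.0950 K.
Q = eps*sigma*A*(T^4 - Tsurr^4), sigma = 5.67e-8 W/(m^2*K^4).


T^4 = 7.0332e+10
Tsurr^4 = 9.7329e+09
Q = 0.6380 * 5.67e-8 * 3.8990 * 6.0599e+10 = 8547.1427 W

8547.1427 W


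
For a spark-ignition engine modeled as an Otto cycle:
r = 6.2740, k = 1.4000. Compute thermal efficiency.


r^(k-1) = 2.0846
eta = 1 - 1/2.0846 = 0.5203 = 52.0286%

52.0286%


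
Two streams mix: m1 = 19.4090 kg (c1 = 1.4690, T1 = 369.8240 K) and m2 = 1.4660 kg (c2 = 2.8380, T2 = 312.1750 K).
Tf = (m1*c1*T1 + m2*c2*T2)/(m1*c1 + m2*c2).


num = 11843.1623
den = 32.6723
Tf = 362.4830 K

362.4830 K


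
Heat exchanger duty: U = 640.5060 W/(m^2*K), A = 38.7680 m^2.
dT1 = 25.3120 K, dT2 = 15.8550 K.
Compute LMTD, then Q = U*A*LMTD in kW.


LMTD = 20.2162 K
Q = 640.5060 * 38.7680 * 20.2162 = 501990.6577 W = 501.9907 kW

501.9907 kW


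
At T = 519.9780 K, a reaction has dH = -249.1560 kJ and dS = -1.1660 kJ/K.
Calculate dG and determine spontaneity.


T*dS = 519.9780 * -1.1660 = -606.2943 kJ
dG = -249.1560 + 606.2943 = 357.1383 kJ (non-spontaneous)

dG = 357.1383 kJ, non-spontaneous


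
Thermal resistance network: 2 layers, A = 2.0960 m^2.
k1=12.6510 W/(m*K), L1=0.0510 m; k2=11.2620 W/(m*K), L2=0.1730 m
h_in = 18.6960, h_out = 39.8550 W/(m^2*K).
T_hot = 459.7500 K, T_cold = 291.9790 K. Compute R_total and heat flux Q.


R_conv_in = 1/(18.6960*2.0960) = 0.0255
R_1 = 0.0510/(12.6510*2.0960) = 0.0019
R_2 = 0.1730/(11.2620*2.0960) = 0.0073
R_conv_out = 1/(39.8550*2.0960) = 0.0120
R_total = 0.0467 K/W
Q = 167.7710 / 0.0467 = 3589.3063 W

R_total = 0.0467 K/W, Q = 3589.3063 W


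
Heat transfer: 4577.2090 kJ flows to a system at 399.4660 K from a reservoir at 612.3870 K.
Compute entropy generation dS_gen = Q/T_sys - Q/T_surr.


dS_sys = 4577.2090/399.4660 = 11.4583 kJ/K
dS_surr = -4577.2090/612.3870 = -7.4744 kJ/K
dS_gen = 11.4583 - 7.4744 = 3.9839 kJ/K (irreversible)

dS_gen = 3.9839 kJ/K, irreversible


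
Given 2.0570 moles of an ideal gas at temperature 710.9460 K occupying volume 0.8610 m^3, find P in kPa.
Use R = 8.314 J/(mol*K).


P = nRT/V = 2.0570 * 8.314 * 710.9460 / 0.8610
= 12158.5260 / 0.8610 = 14121.4007 Pa = 14.1214 kPa

14.1214 kPa


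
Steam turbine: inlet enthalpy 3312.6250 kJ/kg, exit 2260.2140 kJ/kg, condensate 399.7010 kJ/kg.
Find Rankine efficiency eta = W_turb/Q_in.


W = 1052.4110 kJ/kg
Q_in = 2912.9240 kJ/kg
eta = 0.3613 = 36.1290%

eta = 36.1290%


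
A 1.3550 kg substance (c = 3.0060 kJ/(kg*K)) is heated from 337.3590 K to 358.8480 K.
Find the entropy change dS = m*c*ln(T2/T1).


T2/T1 = 1.0637
ln(T2/T1) = 0.0618
dS = 1.3550 * 3.0060 * 0.0618 = 0.2515 kJ/K

0.2515 kJ/K


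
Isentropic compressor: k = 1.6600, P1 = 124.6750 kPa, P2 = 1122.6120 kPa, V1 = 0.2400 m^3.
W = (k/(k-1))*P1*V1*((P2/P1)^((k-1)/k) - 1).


(k-1)/k = 0.3976
(P2/P1)^exp = 2.3960
W = 2.5152 * 124.6750 * 0.2400 * (2.3960 - 1) = 105.0579 kJ

105.0579 kJ


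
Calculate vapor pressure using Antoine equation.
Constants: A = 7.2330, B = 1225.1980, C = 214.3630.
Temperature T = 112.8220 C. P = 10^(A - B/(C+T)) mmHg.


C+T = 327.1850
B/(C+T) = 3.7447
log10(P) = 7.2330 - 3.7447 = 3.4883
P = 10^3.4883 = 3078.4753 mmHg

3078.4753 mmHg


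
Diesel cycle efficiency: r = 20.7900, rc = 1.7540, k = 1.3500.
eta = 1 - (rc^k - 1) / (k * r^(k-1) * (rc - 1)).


r^(k-1) = 2.8923
rc^k = 2.1352
eta = 0.6144 = 61.4414%

61.4414%


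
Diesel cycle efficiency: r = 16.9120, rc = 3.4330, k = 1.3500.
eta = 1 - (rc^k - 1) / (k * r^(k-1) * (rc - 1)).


r^(k-1) = 2.6907
rc^k = 5.2864
eta = 0.5150 = 51.4993%

51.4993%


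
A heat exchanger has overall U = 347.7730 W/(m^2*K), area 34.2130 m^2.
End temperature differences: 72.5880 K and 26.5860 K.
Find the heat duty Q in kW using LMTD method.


LMTD = 45.7998 K
Q = 347.7730 * 34.2130 * 45.7998 = 544942.4055 W = 544.9424 kW

544.9424 kW


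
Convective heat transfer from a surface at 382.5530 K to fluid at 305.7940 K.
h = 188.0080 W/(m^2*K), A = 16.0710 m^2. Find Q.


dT = 76.7590 K
Q = 188.0080 * 16.0710 * 76.7590 = 231925.5199 W

231925.5199 W


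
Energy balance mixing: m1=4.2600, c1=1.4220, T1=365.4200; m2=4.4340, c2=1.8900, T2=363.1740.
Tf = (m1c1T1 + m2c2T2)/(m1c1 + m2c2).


num = 5257.1046
den = 14.4380
Tf = 364.1164 K

364.1164 K


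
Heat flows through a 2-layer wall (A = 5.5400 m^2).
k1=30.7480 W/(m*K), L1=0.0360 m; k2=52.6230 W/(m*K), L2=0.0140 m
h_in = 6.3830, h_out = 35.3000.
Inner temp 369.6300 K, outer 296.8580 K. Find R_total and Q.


R_conv_in = 1/(6.3830*5.5400) = 0.0283
R_1 = 0.0360/(30.7480*5.5400) = 0.0002
R_2 = 0.0140/(52.6230*5.5400) = 4.8022e-05
R_conv_out = 1/(35.3000*5.5400) = 0.0051
R_total = 0.0337 K/W
Q = 72.7720 / 0.0337 = 2162.4921 W

R_total = 0.0337 K/W, Q = 2162.4921 W


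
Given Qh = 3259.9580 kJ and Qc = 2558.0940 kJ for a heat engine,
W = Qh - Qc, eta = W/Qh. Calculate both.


W = 3259.9580 - 2558.0940 = 701.8640 kJ
eta = 701.8640 / 3259.9580 = 0.2153 = 21.5298%

W = 701.8640 kJ, eta = 21.5298%


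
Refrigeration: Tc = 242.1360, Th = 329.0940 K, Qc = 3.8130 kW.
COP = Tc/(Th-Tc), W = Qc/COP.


COP = 242.1360 / 86.9580 = 2.7845
W = 3.8130 / 2.7845 = 1.3694 kW

COP = 2.7845, W = 1.3694 kW


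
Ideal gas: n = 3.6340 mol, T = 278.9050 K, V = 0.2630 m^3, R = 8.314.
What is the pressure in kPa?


P = nRT/V = 3.6340 * 8.314 * 278.9050 / 0.2630
= 8426.5780 / 0.2630 = 32040.2204 Pa = 32.0402 kPa

32.0402 kPa


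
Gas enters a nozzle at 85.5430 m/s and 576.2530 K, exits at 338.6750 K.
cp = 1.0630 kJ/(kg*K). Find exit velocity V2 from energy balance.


dT = 237.5780 K
2*cp*1000*dT = 505090.8280
V1^2 = 7317.6048
V2 = sqrt(512408.4328) = 715.8271 m/s

715.8271 m/s


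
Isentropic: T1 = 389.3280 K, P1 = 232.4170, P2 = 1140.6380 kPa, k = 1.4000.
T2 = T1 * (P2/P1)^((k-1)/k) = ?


(k-1)/k = 0.2857
(P2/P1)^exp = 1.5754
T2 = 389.3280 * 1.5754 = 613.3522 K

613.3522 K


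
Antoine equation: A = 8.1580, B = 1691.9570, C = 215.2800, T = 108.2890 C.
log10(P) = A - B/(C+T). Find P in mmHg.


C+T = 323.5690
B/(C+T) = 5.2290
log10(P) = 8.1580 - 5.2290 = 2.9290
P = 10^2.9290 = 849.0917 mmHg

849.0917 mmHg


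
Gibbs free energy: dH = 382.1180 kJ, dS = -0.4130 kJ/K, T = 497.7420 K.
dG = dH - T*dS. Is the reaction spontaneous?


T*dS = 497.7420 * -0.4130 = -205.5674 kJ
dG = 382.1180 + 205.5674 = 587.6854 kJ (non-spontaneous)

dG = 587.6854 kJ, non-spontaneous


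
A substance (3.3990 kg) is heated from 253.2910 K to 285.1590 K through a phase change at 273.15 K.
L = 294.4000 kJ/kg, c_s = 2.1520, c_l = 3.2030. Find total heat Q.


Q1 (sensible, solid) = 3.3990 * 2.1520 * 19.8590 = 145.2616 kJ
Q2 (latent) = 3.3990 * 294.4000 = 1000.6656 kJ
Q3 (sensible, liquid) = 3.3990 * 3.2030 * 12.0090 = 130.7419 kJ
Q_total = 1276.6691 kJ

1276.6691 kJ


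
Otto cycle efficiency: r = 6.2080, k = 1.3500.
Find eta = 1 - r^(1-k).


r^(k-1) = 1.8947
eta = 1 - 1/1.8947 = 0.4722 = 47.2203%

47.2203%


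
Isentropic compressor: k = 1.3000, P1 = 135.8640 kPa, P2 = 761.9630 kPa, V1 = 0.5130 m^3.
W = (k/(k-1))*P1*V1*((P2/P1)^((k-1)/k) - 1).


(k-1)/k = 0.2308
(P2/P1)^exp = 1.4887
W = 4.3333 * 135.8640 * 0.5130 * (1.4887 - 1) = 147.5995 kJ

147.5995 kJ


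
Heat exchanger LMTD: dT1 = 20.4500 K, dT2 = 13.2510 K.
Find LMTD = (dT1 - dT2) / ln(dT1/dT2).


dT1/dT2 = 1.5433
ln(dT1/dT2) = 0.4339
LMTD = 7.1990 / 0.4339 = 16.5910 K

16.5910 K


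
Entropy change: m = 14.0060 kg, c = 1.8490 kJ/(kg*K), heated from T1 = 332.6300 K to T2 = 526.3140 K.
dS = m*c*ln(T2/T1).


T2/T1 = 1.5823
ln(T2/T1) = 0.4589
dS = 14.0060 * 1.8490 * 0.4589 = 11.8833 kJ/K

11.8833 kJ/K


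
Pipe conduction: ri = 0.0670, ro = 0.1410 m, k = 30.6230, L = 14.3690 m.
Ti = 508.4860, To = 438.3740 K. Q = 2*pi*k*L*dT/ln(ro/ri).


dT = 70.1120 K
ln(ro/ri) = 0.7441
Q = 2*pi*30.6230*14.3690*70.1120 / 0.7441 = 260515.9402 W

260515.9402 W


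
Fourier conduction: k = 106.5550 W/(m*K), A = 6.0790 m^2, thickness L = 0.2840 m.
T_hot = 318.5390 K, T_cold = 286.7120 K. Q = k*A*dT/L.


dT = 31.8270 K
Q = 106.5550 * 6.0790 * 31.8270 / 0.2840 = 72591.0939 W

72591.0939 W


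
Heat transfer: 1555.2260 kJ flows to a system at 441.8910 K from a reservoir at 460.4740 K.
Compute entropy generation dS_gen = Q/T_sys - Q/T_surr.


dS_sys = 1555.2260/441.8910 = 3.5195 kJ/K
dS_surr = -1555.2260/460.4740 = -3.3774 kJ/K
dS_gen = 3.5195 - 3.3774 = 0.1420 kJ/K (irreversible)

dS_gen = 0.1420 kJ/K, irreversible


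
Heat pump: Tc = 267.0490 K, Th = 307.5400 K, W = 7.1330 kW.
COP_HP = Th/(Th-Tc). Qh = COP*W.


COP = 307.5400 / 40.4910 = 7.5953
Qh = 7.5953 * 7.1330 = 54.1770 kW

COP = 7.5953, Qh = 54.1770 kW


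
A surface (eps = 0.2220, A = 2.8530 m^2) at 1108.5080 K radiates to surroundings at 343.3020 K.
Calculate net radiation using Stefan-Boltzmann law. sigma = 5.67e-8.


T^4 = 1.5099e+12
Tsurr^4 = 1.3890e+10
Q = 0.2220 * 5.67e-8 * 2.8530 * 1.4960e+12 = 53725.3781 W

53725.3781 W


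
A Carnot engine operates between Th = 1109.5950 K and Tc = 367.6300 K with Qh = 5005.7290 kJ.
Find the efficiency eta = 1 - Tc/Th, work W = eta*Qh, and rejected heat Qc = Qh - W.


eta = 1 - 367.6300/1109.5950 = 0.6687
W = 0.6687 * 5005.7290 = 3347.2354 kJ
Qc = 5005.7290 - 3347.2354 = 1658.4936 kJ

eta = 66.8681%, W = 3347.2354 kJ, Qc = 1658.4936 kJ


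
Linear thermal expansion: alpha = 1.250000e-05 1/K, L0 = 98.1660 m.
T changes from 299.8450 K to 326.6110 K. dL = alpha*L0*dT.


dT = 26.7660 K
dL = 1.250000e-05 * 98.1660 * 26.7660 = 0.032844 m
L_final = 98.198844 m

dL = 0.032844 m


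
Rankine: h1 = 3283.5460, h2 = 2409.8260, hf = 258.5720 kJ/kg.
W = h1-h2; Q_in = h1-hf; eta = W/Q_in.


W = 873.7200 kJ/kg
Q_in = 3024.9740 kJ/kg
eta = 0.2888 = 28.8836%

eta = 28.8836%


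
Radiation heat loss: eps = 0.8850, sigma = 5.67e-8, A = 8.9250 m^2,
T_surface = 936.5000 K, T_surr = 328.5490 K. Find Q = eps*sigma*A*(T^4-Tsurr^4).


T^4 = 7.6919e+11
Tsurr^4 = 1.1652e+10
Q = 0.8850 * 5.67e-8 * 8.9250 * 7.5753e+11 = 339262.9502 W

339262.9502 W


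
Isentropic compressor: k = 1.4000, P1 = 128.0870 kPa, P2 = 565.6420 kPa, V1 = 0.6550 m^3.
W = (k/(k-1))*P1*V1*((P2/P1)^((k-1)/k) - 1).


(k-1)/k = 0.2857
(P2/P1)^exp = 1.5286
W = 3.5000 * 128.0870 * 0.6550 * (1.5286 - 1) = 155.2202 kJ

155.2202 kJ


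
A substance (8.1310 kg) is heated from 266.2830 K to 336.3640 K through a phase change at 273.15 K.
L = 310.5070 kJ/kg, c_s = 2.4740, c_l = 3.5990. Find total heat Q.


Q1 (sensible, solid) = 8.1310 * 2.4740 * 6.8670 = 138.1372 kJ
Q2 (latent) = 8.1310 * 310.5070 = 2524.7324 kJ
Q3 (sensible, liquid) = 8.1310 * 3.5990 * 63.2140 = 1849.8609 kJ
Q_total = 4512.7306 kJ

4512.7306 kJ


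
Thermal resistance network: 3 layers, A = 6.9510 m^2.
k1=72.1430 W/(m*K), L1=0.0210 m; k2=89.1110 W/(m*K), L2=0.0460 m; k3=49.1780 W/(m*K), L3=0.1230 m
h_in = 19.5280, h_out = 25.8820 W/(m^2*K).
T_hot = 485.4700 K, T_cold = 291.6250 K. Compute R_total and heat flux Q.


R_conv_in = 1/(19.5280*6.9510) = 0.0074
R_1 = 0.0210/(72.1430*6.9510) = 4.1877e-05
R_2 = 0.0460/(89.1110*6.9510) = 7.4264e-05
R_3 = 0.1230/(49.1780*6.9510) = 0.0004
R_conv_out = 1/(25.8820*6.9510) = 0.0056
R_total = 0.0134 K/W
Q = 193.8450 / 0.0134 = 14464.4253 W

R_total = 0.0134 K/W, Q = 14464.4253 W


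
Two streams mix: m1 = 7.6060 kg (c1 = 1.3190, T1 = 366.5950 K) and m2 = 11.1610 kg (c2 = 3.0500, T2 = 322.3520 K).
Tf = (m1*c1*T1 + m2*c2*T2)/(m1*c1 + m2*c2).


num = 14650.9967
den = 44.0734
Tf = 332.4229 K

332.4229 K


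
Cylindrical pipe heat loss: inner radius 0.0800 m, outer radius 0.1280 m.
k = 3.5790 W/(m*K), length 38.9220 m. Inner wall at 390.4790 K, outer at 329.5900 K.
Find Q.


dT = 60.8890 K
ln(ro/ri) = 0.4700
Q = 2*pi*3.5790*38.9220*60.8890 / 0.4700 = 113389.8929 W

113389.8929 W


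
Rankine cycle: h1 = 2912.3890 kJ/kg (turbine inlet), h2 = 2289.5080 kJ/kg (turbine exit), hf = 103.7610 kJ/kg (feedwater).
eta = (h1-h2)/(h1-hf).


W = 622.8810 kJ/kg
Q_in = 2808.6280 kJ/kg
eta = 0.2218 = 22.1774%

eta = 22.1774%


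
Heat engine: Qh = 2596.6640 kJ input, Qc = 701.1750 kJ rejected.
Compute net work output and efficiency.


W = 2596.6640 - 701.1750 = 1895.4890 kJ
eta = 1895.4890 / 2596.6640 = 0.7300 = 72.9971%

W = 1895.4890 kJ, eta = 72.9971%


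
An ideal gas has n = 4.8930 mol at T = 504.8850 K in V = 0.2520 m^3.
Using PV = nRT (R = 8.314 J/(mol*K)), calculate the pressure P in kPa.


P = nRT/V = 4.8930 * 8.314 * 504.8850 / 0.2520
= 20538.9248 / 0.2520 = 81503.6697 Pa = 81.5037 kPa

81.5037 kPa


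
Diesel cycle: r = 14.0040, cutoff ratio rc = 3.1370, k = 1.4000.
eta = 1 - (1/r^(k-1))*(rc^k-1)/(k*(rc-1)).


r^(k-1) = 2.8741
rc^k = 4.9559
eta = 0.5399 = 53.9946%

53.9946%


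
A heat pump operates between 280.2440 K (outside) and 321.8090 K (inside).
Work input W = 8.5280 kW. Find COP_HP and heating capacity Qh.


COP = 321.8090 / 41.5650 = 7.7423
Qh = 7.7423 * 8.5280 = 66.0264 kW

COP = 7.7423, Qh = 66.0264 kW


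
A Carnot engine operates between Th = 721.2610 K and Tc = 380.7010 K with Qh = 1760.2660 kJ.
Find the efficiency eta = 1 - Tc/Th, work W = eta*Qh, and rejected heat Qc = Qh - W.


eta = 1 - 380.7010/721.2610 = 0.4722
W = 0.4722 * 1760.2660 = 831.1502 kJ
Qc = 1760.2660 - 831.1502 = 929.1158 kJ

eta = 47.2173%, W = 831.1502 kJ, Qc = 929.1158 kJ


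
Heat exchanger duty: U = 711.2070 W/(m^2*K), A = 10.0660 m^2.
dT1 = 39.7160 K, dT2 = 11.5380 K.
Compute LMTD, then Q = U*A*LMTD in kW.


LMTD = 22.7957 K
Q = 711.2070 * 10.0660 * 22.7957 = 163194.9172 W = 163.1949 kW

163.1949 kW


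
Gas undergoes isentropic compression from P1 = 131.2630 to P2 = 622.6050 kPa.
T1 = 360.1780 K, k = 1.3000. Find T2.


(k-1)/k = 0.2308
(P2/P1)^exp = 1.4322
T2 = 360.1780 * 1.4322 = 515.8618 K

515.8618 K


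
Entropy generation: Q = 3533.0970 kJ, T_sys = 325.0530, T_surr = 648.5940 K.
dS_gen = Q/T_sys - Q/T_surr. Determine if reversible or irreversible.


dS_sys = 3533.0970/325.0530 = 10.8693 kJ/K
dS_surr = -3533.0970/648.5940 = -5.4473 kJ/K
dS_gen = 10.8693 - 5.4473 = 5.4220 kJ/K (irreversible)

dS_gen = 5.4220 kJ/K, irreversible


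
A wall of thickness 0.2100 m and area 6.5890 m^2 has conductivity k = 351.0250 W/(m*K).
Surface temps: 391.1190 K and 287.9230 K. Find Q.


dT = 103.1960 K
Q = 351.0250 * 6.5890 * 103.1960 / 0.2100 = 1136582.9181 W

1136582.9181 W


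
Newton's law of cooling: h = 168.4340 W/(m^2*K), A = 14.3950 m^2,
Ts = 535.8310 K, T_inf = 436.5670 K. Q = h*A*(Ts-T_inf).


dT = 99.2640 K
Q = 168.4340 * 14.3950 * 99.2640 = 240676.2319 W

240676.2319 W


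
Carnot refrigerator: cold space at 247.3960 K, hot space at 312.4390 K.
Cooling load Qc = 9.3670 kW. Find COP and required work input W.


COP = 247.3960 / 65.0430 = 3.8036
W = 9.3670 / 3.8036 = 2.4627 kW

COP = 3.8036, W = 2.4627 kW


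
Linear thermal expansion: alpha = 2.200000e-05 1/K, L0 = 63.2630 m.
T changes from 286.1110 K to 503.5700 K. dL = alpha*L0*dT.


dT = 217.4590 K
dL = 2.200000e-05 * 63.2630 * 217.4590 = 0.302656 m
L_final = 63.565656 m

dL = 0.302656 m


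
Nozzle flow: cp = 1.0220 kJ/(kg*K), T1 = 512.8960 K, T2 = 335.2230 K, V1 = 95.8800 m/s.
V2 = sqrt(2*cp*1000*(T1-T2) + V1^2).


dT = 177.6730 K
2*cp*1000*dT = 363163.6120
V1^2 = 9192.9744
V2 = sqrt(372356.5864) = 610.2103 m/s

610.2103 m/s


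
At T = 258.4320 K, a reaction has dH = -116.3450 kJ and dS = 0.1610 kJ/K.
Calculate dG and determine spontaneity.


T*dS = 258.4320 * 0.1610 = 41.6076 kJ
dG = -116.3450 - 41.6076 = -157.9526 kJ (spontaneous)

dG = -157.9526 kJ, spontaneous


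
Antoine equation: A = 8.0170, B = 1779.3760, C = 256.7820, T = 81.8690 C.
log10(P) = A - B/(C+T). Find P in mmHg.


C+T = 338.6510
B/(C+T) = 5.2543
log10(P) = 8.0170 - 5.2543 = 2.7627
P = 10^2.7627 = 579.0205 mmHg

579.0205 mmHg


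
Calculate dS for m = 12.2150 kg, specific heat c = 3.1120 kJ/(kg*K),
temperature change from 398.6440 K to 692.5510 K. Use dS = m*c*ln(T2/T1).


T2/T1 = 1.7373
ln(T2/T1) = 0.5523
dS = 12.2150 * 3.1120 * 0.5523 = 20.9951 kJ/K

20.9951 kJ/K


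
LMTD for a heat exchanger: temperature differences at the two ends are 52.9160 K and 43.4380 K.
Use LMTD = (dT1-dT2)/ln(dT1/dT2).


dT1/dT2 = 1.2182
ln(dT1/dT2) = 0.1974
LMTD = 9.4780 / 0.1974 = 48.0212 K

48.0212 K


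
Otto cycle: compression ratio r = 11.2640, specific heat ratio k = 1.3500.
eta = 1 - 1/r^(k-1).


r^(k-1) = 2.3340
eta = 1 - 1/2.3340 = 0.5715 = 57.1543%

57.1543%


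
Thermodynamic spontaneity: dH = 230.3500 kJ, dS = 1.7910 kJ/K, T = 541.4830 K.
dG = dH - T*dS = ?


T*dS = 541.4830 * 1.7910 = 969.7961 kJ
dG = 230.3500 - 969.7961 = -739.4461 kJ (spontaneous)

dG = -739.4461 kJ, spontaneous


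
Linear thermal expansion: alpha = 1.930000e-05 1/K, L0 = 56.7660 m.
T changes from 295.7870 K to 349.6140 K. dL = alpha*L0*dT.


dT = 53.8270 K
dL = 1.930000e-05 * 56.7660 * 53.8270 = 0.058972 m
L_final = 56.824972 m

dL = 0.058972 m


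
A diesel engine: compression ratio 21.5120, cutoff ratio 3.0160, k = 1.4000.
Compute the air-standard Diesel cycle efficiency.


r^(k-1) = 3.4125
rc^k = 4.6903
eta = 0.6168 = 61.6845%

61.6845%


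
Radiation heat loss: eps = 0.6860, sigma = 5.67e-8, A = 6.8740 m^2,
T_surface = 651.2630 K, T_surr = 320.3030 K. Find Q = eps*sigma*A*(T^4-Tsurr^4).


T^4 = 1.7990e+11
Tsurr^4 = 1.0526e+10
Q = 0.6860 * 5.67e-8 * 6.8740 * 1.6937e+11 = 45285.4578 W

45285.4578 W


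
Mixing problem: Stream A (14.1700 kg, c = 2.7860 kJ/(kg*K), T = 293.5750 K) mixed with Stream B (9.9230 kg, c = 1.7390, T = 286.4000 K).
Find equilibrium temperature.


num = 16531.7885
den = 56.7337
Tf = 291.3927 K

291.3927 K


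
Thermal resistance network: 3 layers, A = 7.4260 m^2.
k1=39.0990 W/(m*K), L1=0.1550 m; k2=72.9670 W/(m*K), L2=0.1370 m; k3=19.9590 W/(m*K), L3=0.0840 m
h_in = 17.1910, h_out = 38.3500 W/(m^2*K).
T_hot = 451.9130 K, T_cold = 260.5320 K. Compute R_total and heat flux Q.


R_conv_in = 1/(17.1910*7.4260) = 0.0078
R_1 = 0.1550/(39.0990*7.4260) = 0.0005
R_2 = 0.1370/(72.9670*7.4260) = 0.0003
R_3 = 0.0840/(19.9590*7.4260) = 0.0006
R_conv_out = 1/(38.3500*7.4260) = 0.0035
R_total = 0.0127 K/W
Q = 191.3810 / 0.0127 = 15071.6271 W

R_total = 0.0127 K/W, Q = 15071.6271 W


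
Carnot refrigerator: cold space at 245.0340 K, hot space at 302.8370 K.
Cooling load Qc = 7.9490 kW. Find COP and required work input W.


COP = 245.0340 / 57.8030 = 4.2391
W = 7.9490 / 4.2391 = 1.8752 kW

COP = 4.2391, W = 1.8752 kW


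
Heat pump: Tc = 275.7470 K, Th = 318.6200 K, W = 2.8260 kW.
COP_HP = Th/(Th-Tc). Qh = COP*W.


COP = 318.6200 / 42.8730 = 7.4317
Qh = 7.4317 * 2.8260 = 21.0020 kW

COP = 7.4317, Qh = 21.0020 kW


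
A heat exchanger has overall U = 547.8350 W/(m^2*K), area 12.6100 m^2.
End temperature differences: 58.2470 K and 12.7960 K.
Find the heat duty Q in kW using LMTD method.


LMTD = 29.9896 K
Q = 547.8350 * 12.6100 * 29.9896 = 207173.9657 W = 207.1740 kW

207.1740 kW


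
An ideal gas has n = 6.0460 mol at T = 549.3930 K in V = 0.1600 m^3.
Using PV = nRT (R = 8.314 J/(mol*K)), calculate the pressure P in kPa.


P = nRT/V = 6.0460 * 8.314 * 549.3930 / 0.1600
= 27616.0325 / 0.1600 = 172600.2029 Pa = 172.6002 kPa

172.6002 kPa


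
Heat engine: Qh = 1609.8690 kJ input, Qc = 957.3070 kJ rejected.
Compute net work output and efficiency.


W = 1609.8690 - 957.3070 = 652.5620 kJ
eta = 652.5620 / 1609.8690 = 0.4054 = 40.5351%

W = 652.5620 kJ, eta = 40.5351%


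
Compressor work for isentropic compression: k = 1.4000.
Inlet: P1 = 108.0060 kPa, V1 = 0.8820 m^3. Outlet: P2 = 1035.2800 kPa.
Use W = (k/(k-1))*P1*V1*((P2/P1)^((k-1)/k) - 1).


(k-1)/k = 0.2857
(P2/P1)^exp = 1.9075
W = 3.5000 * 108.0060 * 0.8820 * (1.9075 - 1) = 302.5670 kJ

302.5670 kJ


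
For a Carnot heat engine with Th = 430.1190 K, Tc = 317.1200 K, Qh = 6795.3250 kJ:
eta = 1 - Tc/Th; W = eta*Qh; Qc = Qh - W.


eta = 1 - 317.1200/430.1190 = 0.2627
W = 0.2627 * 6795.3250 = 1785.2383 kJ
Qc = 6795.3250 - 1785.2383 = 5010.0867 kJ

eta = 26.2716%, W = 1785.2383 kJ, Qc = 5010.0867 kJ


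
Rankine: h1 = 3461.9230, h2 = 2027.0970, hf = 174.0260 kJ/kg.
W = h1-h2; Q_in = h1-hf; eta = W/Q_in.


W = 1434.8260 kJ/kg
Q_in = 3287.8970 kJ/kg
eta = 0.4364 = 43.6396%

eta = 43.6396%


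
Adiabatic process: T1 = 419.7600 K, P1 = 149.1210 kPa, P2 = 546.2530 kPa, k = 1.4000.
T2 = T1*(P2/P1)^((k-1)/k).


(k-1)/k = 0.2857
(P2/P1)^exp = 1.4491
T2 = 419.7600 * 1.4491 = 608.2785 K

608.2785 K


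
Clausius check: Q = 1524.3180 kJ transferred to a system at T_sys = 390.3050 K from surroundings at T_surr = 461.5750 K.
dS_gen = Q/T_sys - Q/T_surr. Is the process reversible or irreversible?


dS_sys = 1524.3180/390.3050 = 3.9055 kJ/K
dS_surr = -1524.3180/461.5750 = -3.3024 kJ/K
dS_gen = 3.9055 - 3.3024 = 0.6030 kJ/K (irreversible)

dS_gen = 0.6030 kJ/K, irreversible


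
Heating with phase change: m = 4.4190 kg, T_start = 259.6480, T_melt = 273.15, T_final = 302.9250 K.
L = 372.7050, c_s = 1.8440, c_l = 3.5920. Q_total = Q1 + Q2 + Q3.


Q1 (sensible, solid) = 4.4190 * 1.8440 * 13.5020 = 110.0229 kJ
Q2 (latent) = 4.4190 * 372.7050 = 1646.9834 kJ
Q3 (sensible, liquid) = 4.4190 * 3.5920 * 29.7750 = 472.6200 kJ
Q_total = 2229.6263 kJ

2229.6263 kJ


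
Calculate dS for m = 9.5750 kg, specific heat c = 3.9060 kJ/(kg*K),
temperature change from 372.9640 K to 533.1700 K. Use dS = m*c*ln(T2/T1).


T2/T1 = 1.4295
ln(T2/T1) = 0.3574
dS = 9.5750 * 3.9060 * 0.3574 = 13.3652 kJ/K

13.3652 kJ/K


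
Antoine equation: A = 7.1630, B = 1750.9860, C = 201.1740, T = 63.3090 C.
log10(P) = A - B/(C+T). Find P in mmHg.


C+T = 264.4830
B/(C+T) = 6.6204
log10(P) = 7.1630 - 6.6204 = 0.5426
P = 10^0.5426 = 3.4881 mmHg

3.4881 mmHg


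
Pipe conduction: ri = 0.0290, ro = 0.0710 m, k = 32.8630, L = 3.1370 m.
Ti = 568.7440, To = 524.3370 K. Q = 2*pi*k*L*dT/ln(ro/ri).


dT = 44.4070 K
ln(ro/ri) = 0.8954
Q = 2*pi*32.8630*3.1370*44.4070 / 0.8954 = 32125.0399 W

32125.0399 W


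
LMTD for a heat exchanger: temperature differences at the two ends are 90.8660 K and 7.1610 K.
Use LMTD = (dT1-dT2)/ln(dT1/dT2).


dT1/dT2 = 12.6890
ln(dT1/dT2) = 2.5407
LMTD = 83.7050 / 2.5407 = 32.9452 K

32.9452 K


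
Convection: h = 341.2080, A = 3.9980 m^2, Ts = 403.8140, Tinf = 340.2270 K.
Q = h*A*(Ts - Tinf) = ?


dT = 63.5870 K
Q = 341.2080 * 3.9980 * 63.5870 = 86742.1796 W

86742.1796 W


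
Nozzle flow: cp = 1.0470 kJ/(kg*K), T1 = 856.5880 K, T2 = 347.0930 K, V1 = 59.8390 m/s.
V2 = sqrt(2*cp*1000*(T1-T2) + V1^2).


dT = 509.4950 K
2*cp*1000*dT = 1066882.5300
V1^2 = 3580.7059
V2 = sqrt(1070463.2359) = 1034.6319 m/s

1034.6319 m/s


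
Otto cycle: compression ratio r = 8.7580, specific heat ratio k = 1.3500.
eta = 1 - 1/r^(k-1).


r^(k-1) = 2.1372
eta = 1 - 1/2.1372 = 0.5321 = 53.2094%

53.2094%


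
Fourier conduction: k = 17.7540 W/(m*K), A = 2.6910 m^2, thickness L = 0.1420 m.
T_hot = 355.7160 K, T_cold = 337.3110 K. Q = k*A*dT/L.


dT = 18.4050 K
Q = 17.7540 * 2.6910 * 18.4050 / 0.1420 = 6192.3770 W

6192.3770 W


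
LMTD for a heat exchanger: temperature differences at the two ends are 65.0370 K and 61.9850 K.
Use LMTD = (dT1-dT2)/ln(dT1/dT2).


dT1/dT2 = 1.0492
ln(dT1/dT2) = 0.0481
LMTD = 3.0520 / 0.0481 = 63.4988 K

63.4988 K


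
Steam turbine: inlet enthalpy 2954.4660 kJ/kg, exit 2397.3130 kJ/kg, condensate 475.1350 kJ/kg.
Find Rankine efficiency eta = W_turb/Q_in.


W = 557.1530 kJ/kg
Q_in = 2479.3310 kJ/kg
eta = 0.2247 = 22.4719%

eta = 22.4719%


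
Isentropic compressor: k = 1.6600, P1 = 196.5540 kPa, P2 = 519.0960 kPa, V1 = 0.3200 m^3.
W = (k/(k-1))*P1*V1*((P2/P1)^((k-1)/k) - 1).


(k-1)/k = 0.3976
(P2/P1)^exp = 1.4713
W = 2.5152 * 196.5540 * 0.3200 * (1.4713 - 1) = 74.5519 kJ

74.5519 kJ


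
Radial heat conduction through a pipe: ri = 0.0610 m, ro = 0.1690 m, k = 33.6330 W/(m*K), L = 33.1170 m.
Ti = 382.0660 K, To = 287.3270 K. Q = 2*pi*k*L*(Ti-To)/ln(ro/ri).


dT = 94.7390 K
ln(ro/ri) = 1.0190
Q = 2*pi*33.6330*33.1170*94.7390 / 1.0190 = 650639.5888 W

650639.5888 W


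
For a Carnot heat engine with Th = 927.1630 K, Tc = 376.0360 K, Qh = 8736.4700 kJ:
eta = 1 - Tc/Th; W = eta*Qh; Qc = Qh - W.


eta = 1 - 376.0360/927.1630 = 0.5944
W = 0.5944 * 8736.4700 = 5193.1586 kJ
Qc = 8736.4700 - 5193.1586 = 3543.3114 kJ

eta = 59.4423%, W = 5193.1586 kJ, Qc = 3543.3114 kJ


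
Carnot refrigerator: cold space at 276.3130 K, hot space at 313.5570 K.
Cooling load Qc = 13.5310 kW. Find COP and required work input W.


COP = 276.3130 / 37.2440 = 7.4190
W = 13.5310 / 7.4190 = 1.8238 kW

COP = 7.4190, W = 1.8238 kW


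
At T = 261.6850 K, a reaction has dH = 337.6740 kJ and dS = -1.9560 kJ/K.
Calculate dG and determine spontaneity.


T*dS = 261.6850 * -1.9560 = -511.8559 kJ
dG = 337.6740 + 511.8559 = 849.5299 kJ (non-spontaneous)

dG = 849.5299 kJ, non-spontaneous


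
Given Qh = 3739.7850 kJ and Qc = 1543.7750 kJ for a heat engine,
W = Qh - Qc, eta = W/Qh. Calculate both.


W = 3739.7850 - 1543.7750 = 2196.0100 kJ
eta = 2196.0100 / 3739.7850 = 0.5872 = 58.7202%

W = 2196.0100 kJ, eta = 58.7202%


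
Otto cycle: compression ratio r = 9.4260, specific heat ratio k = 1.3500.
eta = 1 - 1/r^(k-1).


r^(k-1) = 2.1929
eta = 1 - 1/2.1929 = 0.5440 = 54.3978%

54.3978%


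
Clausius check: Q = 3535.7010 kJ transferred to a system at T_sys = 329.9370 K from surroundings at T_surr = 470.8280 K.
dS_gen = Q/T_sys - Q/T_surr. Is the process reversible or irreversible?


dS_sys = 3535.7010/329.9370 = 10.7163 kJ/K
dS_surr = -3535.7010/470.8280 = -7.5095 kJ/K
dS_gen = 10.7163 - 7.5095 = 3.2068 kJ/K (irreversible)

dS_gen = 3.2068 kJ/K, irreversible


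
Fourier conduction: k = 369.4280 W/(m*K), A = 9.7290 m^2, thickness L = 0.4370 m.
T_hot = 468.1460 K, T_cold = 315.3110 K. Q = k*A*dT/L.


dT = 152.8350 K
Q = 369.4280 * 9.7290 * 152.8350 / 0.4370 = 1257011.9213 W

1257011.9213 W


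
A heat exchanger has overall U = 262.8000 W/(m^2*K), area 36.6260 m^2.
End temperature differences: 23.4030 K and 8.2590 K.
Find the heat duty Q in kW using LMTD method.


LMTD = 14.5397 K
Q = 262.8000 * 36.6260 * 14.5397 = 139949.3437 W = 139.9493 kW

139.9493 kW


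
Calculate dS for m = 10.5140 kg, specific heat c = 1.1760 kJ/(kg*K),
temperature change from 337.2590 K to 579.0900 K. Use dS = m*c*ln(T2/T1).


T2/T1 = 1.7170
ln(T2/T1) = 0.5406
dS = 10.5140 * 1.1760 * 0.5406 = 6.6843 kJ/K

6.6843 kJ/K


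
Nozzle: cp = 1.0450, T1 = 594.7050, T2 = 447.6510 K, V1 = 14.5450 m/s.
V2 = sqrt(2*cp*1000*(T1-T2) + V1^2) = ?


dT = 147.0540 K
2*cp*1000*dT = 307342.8600
V1^2 = 211.5570
V2 = sqrt(307554.4170) = 554.5759 m/s

554.5759 m/s


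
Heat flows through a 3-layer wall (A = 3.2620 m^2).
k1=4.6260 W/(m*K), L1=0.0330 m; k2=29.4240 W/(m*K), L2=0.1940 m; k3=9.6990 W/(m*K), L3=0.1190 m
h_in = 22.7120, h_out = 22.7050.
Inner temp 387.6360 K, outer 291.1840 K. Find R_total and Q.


R_conv_in = 1/(22.7120*3.2620) = 0.0135
R_1 = 0.0330/(4.6260*3.2620) = 0.0022
R_2 = 0.1940/(29.4240*3.2620) = 0.0020
R_3 = 0.1190/(9.6990*3.2620) = 0.0038
R_conv_out = 1/(22.7050*3.2620) = 0.0135
R_total = 0.0350 K/W
Q = 96.4520 / 0.0350 = 2758.2137 W

R_total = 0.0350 K/W, Q = 2758.2137 W


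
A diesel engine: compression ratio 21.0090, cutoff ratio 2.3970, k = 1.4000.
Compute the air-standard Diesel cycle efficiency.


r^(k-1) = 3.3804
rc^k = 3.4004
eta = 0.6369 = 63.6918%

63.6918%


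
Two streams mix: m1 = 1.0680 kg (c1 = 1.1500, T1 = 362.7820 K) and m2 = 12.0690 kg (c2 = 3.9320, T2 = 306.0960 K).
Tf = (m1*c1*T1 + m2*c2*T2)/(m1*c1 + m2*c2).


num = 14971.4488
den = 48.6835
Tf = 307.5261 K

307.5261 K


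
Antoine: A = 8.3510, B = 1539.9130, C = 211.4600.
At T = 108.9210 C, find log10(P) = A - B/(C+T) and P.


C+T = 320.3810
B/(C+T) = 4.8065
log10(P) = 8.3510 - 4.8065 = 3.5445
P = 10^3.5445 = 3503.4395 mmHg

3503.4395 mmHg


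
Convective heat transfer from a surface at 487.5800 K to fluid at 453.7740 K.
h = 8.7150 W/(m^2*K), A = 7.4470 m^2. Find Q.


dT = 33.8060 K
Q = 8.7150 * 7.4470 * 33.8060 = 2194.0299 W

2194.0299 W


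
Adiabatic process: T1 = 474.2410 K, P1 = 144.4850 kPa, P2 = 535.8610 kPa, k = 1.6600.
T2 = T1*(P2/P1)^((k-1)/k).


(k-1)/k = 0.3976
(P2/P1)^exp = 1.6839
T2 = 474.2410 * 1.6839 = 798.5814 K

798.5814 K


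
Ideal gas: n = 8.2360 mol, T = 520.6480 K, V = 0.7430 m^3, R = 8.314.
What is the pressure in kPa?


P = nRT/V = 8.2360 * 8.314 * 520.6480 / 0.7430
= 35650.9053 / 0.7430 = 47982.3759 Pa = 47.9824 kPa

47.9824 kPa


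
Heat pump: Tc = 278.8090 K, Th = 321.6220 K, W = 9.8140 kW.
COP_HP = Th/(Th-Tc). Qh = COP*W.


COP = 321.6220 / 42.8130 = 7.5123
Qh = 7.5123 * 9.8140 = 73.7252 kW

COP = 7.5123, Qh = 73.7252 kW


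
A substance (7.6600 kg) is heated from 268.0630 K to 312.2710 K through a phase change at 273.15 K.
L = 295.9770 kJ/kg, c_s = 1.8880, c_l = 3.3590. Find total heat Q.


Q1 (sensible, solid) = 7.6600 * 1.8880 * 5.0870 = 73.5686 kJ
Q2 (latent) = 7.6600 * 295.9770 = 2267.1838 kJ
Q3 (sensible, liquid) = 7.6600 * 3.3590 * 39.1210 = 1006.5810 kJ
Q_total = 3347.3334 kJ

3347.3334 kJ


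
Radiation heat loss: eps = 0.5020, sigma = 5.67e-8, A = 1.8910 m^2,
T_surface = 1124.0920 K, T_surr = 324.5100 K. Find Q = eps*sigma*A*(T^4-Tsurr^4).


T^4 = 1.5966e+12
Tsurr^4 = 1.1090e+10
Q = 0.5020 * 5.67e-8 * 1.8910 * 1.5856e+12 = 85341.2121 W

85341.2121 W


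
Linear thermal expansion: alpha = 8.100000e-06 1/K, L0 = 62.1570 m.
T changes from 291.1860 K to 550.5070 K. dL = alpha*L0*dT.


dT = 259.3210 K
dL = 8.100000e-06 * 62.1570 * 259.3210 = 0.130561 m
L_final = 62.287561 m

dL = 0.130561 m


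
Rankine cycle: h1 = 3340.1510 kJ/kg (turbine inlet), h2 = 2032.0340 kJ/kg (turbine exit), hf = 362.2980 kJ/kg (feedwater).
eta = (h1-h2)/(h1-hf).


W = 1308.1170 kJ/kg
Q_in = 2977.8530 kJ/kg
eta = 0.4393 = 43.9282%

eta = 43.9282%


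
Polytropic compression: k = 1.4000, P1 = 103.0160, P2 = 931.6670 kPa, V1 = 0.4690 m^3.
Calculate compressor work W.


(k-1)/k = 0.2857
(P2/P1)^exp = 1.8761
W = 3.5000 * 103.0160 * 0.4690 * (1.8761 - 1) = 148.1408 kJ

148.1408 kJ


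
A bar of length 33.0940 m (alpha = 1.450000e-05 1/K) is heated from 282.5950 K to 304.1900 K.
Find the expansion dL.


dT = 21.5950 K
dL = 1.450000e-05 * 33.0940 * 21.5950 = 0.010363 m
L_final = 33.104363 m

dL = 0.010363 m
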